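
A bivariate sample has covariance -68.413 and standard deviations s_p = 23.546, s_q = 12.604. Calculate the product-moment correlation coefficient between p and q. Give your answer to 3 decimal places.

-0.231

r = Cov(p,q) / (s_p · s_q) = -68.413 / (23.546 × 12.604)
  = -68.413 / 296.7738 ≈ -0.231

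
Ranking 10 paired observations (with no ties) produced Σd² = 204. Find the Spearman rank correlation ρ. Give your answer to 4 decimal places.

-0.2364

ρ = 1 − 6Σd² / [n(n²−1)] = 1 − 6×204 / (10×99)
  = 1 − 1224/990 = 1 − 1.23636 ≈ -0.2364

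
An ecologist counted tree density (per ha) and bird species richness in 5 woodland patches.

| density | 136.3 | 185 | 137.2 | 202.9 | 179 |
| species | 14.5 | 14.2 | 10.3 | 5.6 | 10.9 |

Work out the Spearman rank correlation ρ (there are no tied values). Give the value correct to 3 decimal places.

-0.600

Rank density: 1, 4, 2, 5, 3
Rank species: 5, 4, 2, 1, 3
d = rank(density) − rank(species): -4, 0, 0, 4, 0; Σd² = 32
ρ = 1 − 6Σd² / [n(n²−1)] = 1 − 6×32 / (5×24) = 1 − 192/120 ≈ -0.600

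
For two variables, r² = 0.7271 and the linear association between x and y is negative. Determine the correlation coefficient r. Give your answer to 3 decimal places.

|r| = √0.7271 = 0.853
The association is negative, so r = −0.853.

-0.853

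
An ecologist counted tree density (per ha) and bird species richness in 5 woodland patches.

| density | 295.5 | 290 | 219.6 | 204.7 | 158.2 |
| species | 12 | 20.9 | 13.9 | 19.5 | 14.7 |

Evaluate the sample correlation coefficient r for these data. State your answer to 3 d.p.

n = 5, Σx = 1168, Σy = 81, Σx² = 286573.74, Σy² = 1370.36, Σxy = 18976.63
nΣxy − ΣxΣy = 94883.15 − 94608 = 275.15
nΣx² − (Σx)² = 1432868.7 − 1364224 = 68644.7; nΣy² − (Σy)² = 6851.8 − 6561 = 290.8
r = 275.15 / √(68644.7 × 290.8) = 275.15 / 4467.8718 ≈ 0.062

0.062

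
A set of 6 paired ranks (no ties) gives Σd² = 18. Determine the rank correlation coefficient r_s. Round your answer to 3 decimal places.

ρ = 1 − 6Σd² / [n(n²−1)] = 1 − 6×18 / (6×35)
  = 1 − 108/210 = 1 − 0.5143 ≈ 0.486

0.486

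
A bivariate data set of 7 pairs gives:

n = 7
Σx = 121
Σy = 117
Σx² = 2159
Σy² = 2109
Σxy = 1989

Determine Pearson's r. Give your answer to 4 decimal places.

r = (nΣxy − ΣxΣy) / √[(nΣx² − (Σx)²)(nΣy² − (Σy)²)]
Numerator: 7×1989 − 121×117 = -234
Denominator: √[(15113 − 14641)(14763 − 13689)] = √[472 × 1074] = 711.9888
r = -234 / 711.9888 ≈ -0.3287

-0.3287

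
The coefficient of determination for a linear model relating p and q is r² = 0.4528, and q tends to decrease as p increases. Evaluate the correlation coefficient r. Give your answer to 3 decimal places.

|r| = √0.4528 = 0.673
The association is negative, so r = −0.673.

-0.673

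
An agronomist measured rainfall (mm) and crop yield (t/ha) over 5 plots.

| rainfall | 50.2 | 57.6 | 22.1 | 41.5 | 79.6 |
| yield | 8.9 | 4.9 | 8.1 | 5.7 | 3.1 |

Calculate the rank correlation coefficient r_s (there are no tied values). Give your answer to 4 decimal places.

Rank rainfall: 3, 4, 1, 2, 5
Rank yield: 5, 2, 4, 3, 1
d = rank(rainfall) − rank(yield): -2, 2, -3, -1, 4; Σd² = 34
ρ = 1 − 6Σd² / [n(n²−1)] = 1 − 6×34 / (5×24) = 1 − 204/120 ≈ -0.7000

-0.7000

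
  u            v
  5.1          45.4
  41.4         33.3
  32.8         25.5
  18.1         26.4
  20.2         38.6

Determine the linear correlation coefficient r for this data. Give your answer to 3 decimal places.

n = 5, Σu = 117.6, Σv = 169.2, Σu² = 3551.46, Σv² = 6007.22, Σuv = 3704.12
nΣuv − ΣuΣv = 18520.6 − 19897.92 = -1377.32
nΣu² − (Σu)² = 17757.3 − 13829.76 = 3927.54; nΣv² − (Σv)² = 30036.1 − 28628.64 = 1407.46
r = -1377.32 / √(3927.54 × 1407.46) = -1377.32 / 2351.1392 ≈ -0.586

-0.586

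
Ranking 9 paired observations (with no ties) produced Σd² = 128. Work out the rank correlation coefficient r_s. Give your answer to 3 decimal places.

ρ = 1 − 6Σd² / [n(n²−1)] = 1 − 6×128 / (9×80)
  = 1 − 768/720 = 1 − 1.0667 ≈ -0.067

-0.067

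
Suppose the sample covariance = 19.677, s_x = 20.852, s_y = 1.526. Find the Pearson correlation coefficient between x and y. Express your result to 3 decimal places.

r = Cov(x,y) / (s_x · s_y) = 19.677 / (20.852 × 1.526)
  = 19.677 / 31.8202 ≈ 0.618

0.618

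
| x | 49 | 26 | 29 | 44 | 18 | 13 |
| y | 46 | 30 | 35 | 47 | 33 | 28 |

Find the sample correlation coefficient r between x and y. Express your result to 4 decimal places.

0.9401

n = 6, Σx = 179, Σy = 219, Σx² = 6347, Σy² = 8323, Σxy = 7075
nΣxy − ΣxΣy = 42450 − 39201 = 3249
nΣx² − (Σx)² = 38082 − 32041 = 6041; nΣy² − (Σy)² = 49938 − 47961 = 1977
r = 3249 / √(6041 × 1977) = 3249 / 3455.8728 ≈ 0.9401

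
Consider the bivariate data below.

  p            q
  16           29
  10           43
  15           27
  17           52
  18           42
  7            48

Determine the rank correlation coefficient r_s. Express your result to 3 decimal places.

-0.086

Rank p: 4, 2, 3, 5, 6, 1
Rank q: 2, 4, 1, 6, 3, 5
d = rank(p) − rank(q): 2, -2, 2, -1, 3, -4; Σd² = 38
ρ = 1 − 6Σd² / [n(n²−1)] = 1 − 6×38 / (6×35) = 1 − 228/210 ≈ -0.086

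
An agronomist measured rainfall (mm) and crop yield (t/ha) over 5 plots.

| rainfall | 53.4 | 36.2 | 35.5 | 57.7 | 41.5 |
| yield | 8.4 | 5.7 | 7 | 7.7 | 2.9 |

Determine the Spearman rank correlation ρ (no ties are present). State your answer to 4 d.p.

Rank rainfall: 4, 2, 1, 5, 3
Rank yield: 5, 2, 3, 4, 1
d = rank(rainfall) − rank(yield): -1, 0, -2, 1, 2; Σd² = 10
ρ = 1 − 6Σd² / [n(n²−1)] = 1 − 6×10 / (5×24) = 1 − 60/120 ≈ 0.5000

0.5000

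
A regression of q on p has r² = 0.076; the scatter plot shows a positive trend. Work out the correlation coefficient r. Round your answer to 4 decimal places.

0.2757

|r| = √0.076 = 0.2757
The association is positive, so r = 0.2757.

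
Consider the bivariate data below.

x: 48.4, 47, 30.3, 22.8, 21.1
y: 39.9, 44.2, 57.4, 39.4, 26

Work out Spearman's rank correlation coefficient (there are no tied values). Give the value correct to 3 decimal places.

0.600

Rank x: 5, 4, 3, 2, 1
Rank y: 3, 4, 5, 2, 1
d = rank(x) − rank(y): 2, 0, -2, 0, 0; Σd² = 8
ρ = 1 − 6Σd² / [n(n²−1)] = 1 − 6×8 / (5×24) = 1 − 48/120 ≈ 0.600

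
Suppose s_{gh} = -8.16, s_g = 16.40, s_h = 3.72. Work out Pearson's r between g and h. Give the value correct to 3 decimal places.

-0.134

r = Cov(g,h) / (s_g · s_h) = -8.16 / (16.40 × 3.72)
  = -8.16 / 61.0080 ≈ -0.134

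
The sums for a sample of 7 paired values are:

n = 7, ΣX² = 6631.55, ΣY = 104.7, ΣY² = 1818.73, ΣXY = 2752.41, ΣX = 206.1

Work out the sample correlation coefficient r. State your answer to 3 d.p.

-0.875

r = (nΣXY − ΣXΣY) / √[(nΣX² − (ΣX)²)(nΣY² − (ΣY)²)]
Numerator: 7×2752.41 − 206.1×104.7 = -2311.8
Denominator: √[(46420.85 − 42477.21)(12731.11 − 10962.09)] = √[3943.64 × 1769.02] = 2641.2834
r = -2311.8 / 2641.2834 ≈ -0.875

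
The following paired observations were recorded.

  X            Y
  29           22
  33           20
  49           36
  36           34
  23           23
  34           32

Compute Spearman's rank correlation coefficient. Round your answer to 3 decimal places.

Rank X: 2, 3, 6, 5, 1, 4
Rank Y: 2, 1, 6, 5, 3, 4
d = rank(X) − rank(Y): 0, 2, 0, 0, -2, 0; Σd² = 8
ρ = 1 − 6Σd² / [n(n²−1)] = 1 − 6×8 / (6×35) = 1 − 48/210 ≈ 0.771

0.771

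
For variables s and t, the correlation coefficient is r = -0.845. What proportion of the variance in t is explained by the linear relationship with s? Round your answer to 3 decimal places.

0.714

r² = (-0.845)² = 0.714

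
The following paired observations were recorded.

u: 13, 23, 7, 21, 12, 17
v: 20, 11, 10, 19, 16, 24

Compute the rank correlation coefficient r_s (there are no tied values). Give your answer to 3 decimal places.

Rank u: 3, 6, 1, 5, 2, 4
Rank v: 5, 2, 1, 4, 3, 6
d = rank(u) − rank(v): -2, 4, 0, 1, -1, -2; Σd² = 26
ρ = 1 − 6Σd² / [n(n²−1)] = 1 − 6×26 / (6×35) = 1 − 156/210 ≈ 0.257

0.257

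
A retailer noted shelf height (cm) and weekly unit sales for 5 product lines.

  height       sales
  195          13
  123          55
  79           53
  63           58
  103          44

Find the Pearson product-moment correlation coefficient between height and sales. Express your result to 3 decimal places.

-0.907

n = 5, Σx = 563, Σy = 223, Σx² = 73973, Σy² = 11303, Σxy = 21673
nΣxy − ΣxΣy = 108365 − 125549 = -17184
nΣx² − (Σx)² = 369865 − 316969 = 52896; nΣy² − (Σy)² = 56515 − 49729 = 6786
r = -17184 / √(52896 × 6786) = -17184 / 18946.0354 ≈ -0.907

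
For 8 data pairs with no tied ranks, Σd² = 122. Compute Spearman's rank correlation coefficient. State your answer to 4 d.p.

ρ = 1 − 6Σd² / [n(n²−1)] = 1 − 6×122 / (8×63)
  = 1 − 732/504 = 1 − 1.45238 ≈ -0.4524

-0.4524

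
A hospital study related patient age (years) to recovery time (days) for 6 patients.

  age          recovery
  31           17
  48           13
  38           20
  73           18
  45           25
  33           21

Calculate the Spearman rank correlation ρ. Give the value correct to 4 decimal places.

Rank age: 1, 5, 3, 6, 4, 2
Rank recovery: 2, 1, 4, 3, 6, 5
d = rank(age) − rank(recovery): -1, 4, -1, 3, -2, -3; Σd² = 40
ρ = 1 − 6Σd² / [n(n²−1)] = 1 − 6×40 / (6×35) = 1 − 240/210 ≈ -0.1429

-0.1429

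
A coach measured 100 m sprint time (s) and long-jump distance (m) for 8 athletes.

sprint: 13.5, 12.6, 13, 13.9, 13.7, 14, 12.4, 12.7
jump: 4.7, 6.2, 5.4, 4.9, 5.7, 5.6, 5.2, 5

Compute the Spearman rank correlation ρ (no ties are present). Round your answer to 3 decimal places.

-0.095

Rank sprint: 5, 2, 4, 7, 6, 8, 1, 3
Rank jump: 1, 8, 5, 2, 7, 6, 4, 3
d = rank(sprint) − rank(jump): 4, -6, -1, 5, -1, 2, -3, 0; Σd² = 92
ρ = 1 − 6Σd² / [n(n²−1)] = 1 − 6×92 / (8×63) = 1 − 552/504 ≈ -0.095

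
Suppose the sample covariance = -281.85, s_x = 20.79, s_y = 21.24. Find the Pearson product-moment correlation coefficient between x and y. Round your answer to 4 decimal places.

-0.6383

r = Cov(x,y) / (s_x · s_y) = -281.85 / (20.79 × 21.24)
  = -281.85 / 441.5796 ≈ -0.6383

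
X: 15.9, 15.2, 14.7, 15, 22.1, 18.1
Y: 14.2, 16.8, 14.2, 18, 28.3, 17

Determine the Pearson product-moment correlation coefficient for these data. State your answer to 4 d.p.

n = 6, ΣX = 101, ΣY = 108.5, ΣX² = 1740.96, ΣY² = 2099.41, ΣXY = 1893.01
nΣXY − ΣXΣY = 11358.06 − 10958.5 = 399.56
nΣX² − (ΣX)² = 10445.76 − 10201 = 244.76; nΣY² − (ΣY)² = 12596.46 − 11772.25 = 824.21
r = 399.56 / √(244.76 × 824.21) = 399.56 / 449.1477 ≈ 0.8896

0.8896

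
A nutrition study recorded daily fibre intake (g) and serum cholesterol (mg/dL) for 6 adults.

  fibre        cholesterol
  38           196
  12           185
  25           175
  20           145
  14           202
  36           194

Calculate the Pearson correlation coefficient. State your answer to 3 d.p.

n = 6, Σx = 145, Σy = 1097, Σx² = 4105, Σy² = 202731, Σxy = 26755
nΣxy − ΣxΣy = 160530 − 159065 = 1465
nΣx² − (Σx)² = 24630 − 21025 = 3605; nΣy² − (Σy)² = 1216386 − 1203409 = 12977
r = 1465 / √(3605 × 12977) = 1465 / 6839.7431 ≈ 0.214

0.214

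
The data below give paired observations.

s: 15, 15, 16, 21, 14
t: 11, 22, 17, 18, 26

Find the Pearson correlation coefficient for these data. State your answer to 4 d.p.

n = 5, Σs = 81, Σt = 94, Σs² = 1343, Σt² = 1894, Σst = 1509
nΣst − ΣsΣt = 7545 − 7614 = -69
nΣs² − (Σs)² = 6715 − 6561 = 154; nΣt² − (Σt)² = 9470 − 8836 = 634
r = -69 / √(154 × 634) = -69 / 312.4676 ≈ -0.2208

-0.2208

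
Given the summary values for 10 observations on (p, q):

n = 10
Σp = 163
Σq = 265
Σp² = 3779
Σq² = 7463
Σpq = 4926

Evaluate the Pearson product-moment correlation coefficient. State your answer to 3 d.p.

r = (nΣpq − ΣpΣq) / √[(nΣp² − (Σp)²)(nΣq² − (Σq)²)]
Numerator: 10×4926 − 163×265 = 6065
Denominator: √[(37790 − 26569)(74630 − 70225)] = √[11221 × 4405] = 7030.5409
r = 6065 / 7030.5409 ≈ 0.863

0.863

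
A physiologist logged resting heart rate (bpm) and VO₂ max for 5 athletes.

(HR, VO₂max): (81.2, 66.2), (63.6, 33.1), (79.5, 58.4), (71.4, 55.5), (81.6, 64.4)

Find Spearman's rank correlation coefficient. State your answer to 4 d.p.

0.9000

Rank HR: 4, 1, 3, 2, 5
Rank VO₂max: 5, 1, 3, 2, 4
d = rank(HR) − rank(VO₂max): -1, 0, 0, 0, 1; Σd² = 2
ρ = 1 − 6Σd² / [n(n²−1)] = 1 − 6×2 / (5×24) = 1 − 12/120 ≈ 0.9000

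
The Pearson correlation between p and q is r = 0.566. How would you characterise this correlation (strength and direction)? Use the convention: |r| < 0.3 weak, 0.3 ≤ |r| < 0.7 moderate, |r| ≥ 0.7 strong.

r = 0.566 > 0 so the relationship is positive.
|r| = 0.566, which falls in the moderate range.

moderate positive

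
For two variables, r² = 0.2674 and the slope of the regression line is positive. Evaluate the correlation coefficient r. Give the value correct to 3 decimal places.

0.517

|r| = √0.2674 = 0.517
The association is positive, so r = 0.517.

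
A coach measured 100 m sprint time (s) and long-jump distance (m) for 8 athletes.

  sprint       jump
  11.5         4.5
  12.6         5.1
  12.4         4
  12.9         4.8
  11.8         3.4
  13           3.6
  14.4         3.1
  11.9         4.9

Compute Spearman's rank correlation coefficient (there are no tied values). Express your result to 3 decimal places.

-0.262

Rank sprint: 1, 5, 4, 6, 2, 7, 8, 3
Rank jump: 5, 8, 4, 6, 2, 3, 1, 7
d = rank(sprint) − rank(jump): -4, -3, 0, 0, 0, 4, 7, -4; Σd² = 106
ρ = 1 − 6Σd² / [n(n²−1)] = 1 − 6×106 / (8×63) = 1 − 636/504 ≈ -0.262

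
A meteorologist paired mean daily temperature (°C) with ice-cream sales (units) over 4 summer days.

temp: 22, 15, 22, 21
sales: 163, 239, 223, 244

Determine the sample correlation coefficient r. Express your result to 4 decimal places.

n = 4, Σx = 80, Σy = 869, Σx² = 1634, Σy² = 192955, Σxy = 17201
nΣxy − ΣxΣy = 68804 − 69520 = -716
nΣx² − (Σx)² = 6536 − 6400 = 136; nΣy² − (Σy)² = 771820 − 755161 = 16659
r = -716 / √(136 × 16659) = -716 / 1505.1990 ≈ -0.4757

-0.4757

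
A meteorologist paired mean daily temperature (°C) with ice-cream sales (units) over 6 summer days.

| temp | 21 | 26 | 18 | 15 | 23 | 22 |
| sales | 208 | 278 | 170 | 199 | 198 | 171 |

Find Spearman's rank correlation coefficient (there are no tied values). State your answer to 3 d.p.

0.371

Rank temp: 3, 6, 2, 1, 5, 4
Rank sales: 5, 6, 1, 4, 3, 2
d = rank(temp) − rank(sales): -2, 0, 1, -3, 2, 2; Σd² = 22
ρ = 1 − 6Σd² / [n(n²−1)] = 1 − 6×22 / (6×35) = 1 − 132/210 ≈ 0.371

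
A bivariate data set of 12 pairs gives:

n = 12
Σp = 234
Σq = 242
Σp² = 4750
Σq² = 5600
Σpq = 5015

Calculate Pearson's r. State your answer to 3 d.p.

0.807

r = (nΣpq − ΣpΣq) / √[(nΣp² − (Σp)²)(nΣq² − (Σq)²)]
Numerator: 12×5015 − 234×242 = 3552
Denominator: √[(57000 − 54756)(67200 − 58564)] = √[2244 × 8636] = 4402.1795
r = 3552 / 4402.1795 ≈ 0.807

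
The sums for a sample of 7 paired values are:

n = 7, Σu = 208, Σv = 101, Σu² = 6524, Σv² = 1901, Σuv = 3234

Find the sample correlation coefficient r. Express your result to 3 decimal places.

0.597

r = (nΣuv − ΣuΣv) / √[(nΣu² − (Σu)²)(nΣv² − (Σv)²)]
Numerator: 7×3234 − 208×101 = 1630
Denominator: √[(45668 − 43264)(13307 − 10201)] = √[2404 × 3106] = 2732.5490
r = 1630 / 2732.5490 ≈ 0.597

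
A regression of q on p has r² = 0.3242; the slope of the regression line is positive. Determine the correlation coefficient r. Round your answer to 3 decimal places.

|r| = √0.3242 = 0.569
The association is positive, so r = 0.569.

0.569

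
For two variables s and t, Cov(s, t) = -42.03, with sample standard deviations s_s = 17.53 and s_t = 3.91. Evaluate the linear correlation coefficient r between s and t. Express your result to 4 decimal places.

-0.6132

r = Cov(s,t) / (s_s · s_t) = -42.03 / (17.53 × 3.91)
  = -42.03 / 68.5423 ≈ -0.6132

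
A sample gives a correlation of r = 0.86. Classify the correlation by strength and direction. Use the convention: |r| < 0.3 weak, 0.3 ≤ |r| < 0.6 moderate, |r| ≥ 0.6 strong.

strong positive

r = 0.86 > 0 so the relationship is positive.
|r| = 0.86, which falls in the strong range.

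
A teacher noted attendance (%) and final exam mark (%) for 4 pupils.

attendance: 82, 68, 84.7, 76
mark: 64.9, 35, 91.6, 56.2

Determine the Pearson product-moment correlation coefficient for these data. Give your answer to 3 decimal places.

0.944

n = 4, Σx = 310.7, Σy = 247.7, Σx² = 24298.09, Σy² = 16986.01, Σxy = 19731.52
nΣxy − ΣxΣy = 78926.08 − 76960.39 = 1965.69
nΣx² − (Σx)² = 97192.36 − 96534.49 = 657.87; nΣy² − (Σy)² = 67944.04 − 61355.29 = 6588.75
r = 1965.69 / √(657.87 × 6588.75) = 1965.69 / 2081.9560 ≈ 0.944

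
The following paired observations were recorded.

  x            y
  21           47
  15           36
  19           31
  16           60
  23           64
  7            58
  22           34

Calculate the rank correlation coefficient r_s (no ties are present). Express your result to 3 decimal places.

Rank x: 5, 2, 4, 3, 7, 1, 6
Rank y: 4, 3, 1, 6, 7, 5, 2
d = rank(x) − rank(y): 1, -1, 3, -3, 0, -4, 4; Σd² = 52
ρ = 1 − 6Σd² / [n(n²−1)] = 1 − 6×52 / (7×48) = 1 − 312/336 ≈ 0.071

0.071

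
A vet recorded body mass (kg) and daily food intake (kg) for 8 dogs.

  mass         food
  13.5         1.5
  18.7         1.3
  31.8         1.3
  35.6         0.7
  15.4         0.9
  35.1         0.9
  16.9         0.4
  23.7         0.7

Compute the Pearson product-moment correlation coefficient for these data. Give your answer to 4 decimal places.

n = 8, Σx = 190.7, Σy = 7.7, Σx² = 5127.01, Σy² = 8.39, Σxy = 179.62
nΣxy − ΣxΣy = 1436.96 − 1468.39 = -31.43
nΣx² − (Σx)² = 41016.08 − 36366.49 = 4649.59; nΣy² − (Σy)² = 67.12 − 59.29 = 7.83
r = -31.43 / √(4649.59 × 7.83) = -31.43 / 190.8043 ≈ -0.1647

-0.1647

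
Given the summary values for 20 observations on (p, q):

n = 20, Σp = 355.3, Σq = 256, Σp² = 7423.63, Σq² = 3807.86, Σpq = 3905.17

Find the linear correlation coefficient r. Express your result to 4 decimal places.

r = (nΣpq − ΣpΣq) / √[(nΣp² − (Σp)²)(nΣq² − (Σq)²)]
Numerator: 20×3905.17 − 355.3×256 = -12853.4
Denominator: √[(148472.6 − 126238.09)(76157.2 − 65536)] = √[22234.51 × 10621.2] = 15367.4063
r = -12853.4 / 15367.4063 ≈ -0.8364

-0.8364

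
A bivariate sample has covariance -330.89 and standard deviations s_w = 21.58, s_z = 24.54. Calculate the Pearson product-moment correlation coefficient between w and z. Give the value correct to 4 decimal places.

r = Cov(w,z) / (s_w · s_z) = -330.89 / (21.58 × 24.54)
  = -330.89 / 529.5732 ≈ -0.6248

-0.6248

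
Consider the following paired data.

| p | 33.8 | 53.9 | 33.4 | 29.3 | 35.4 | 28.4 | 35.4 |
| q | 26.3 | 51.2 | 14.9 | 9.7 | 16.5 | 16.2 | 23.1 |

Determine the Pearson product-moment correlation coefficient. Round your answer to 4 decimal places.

n = 7, Σp = 249.6, Σq = 157.9, Σp² = 9334.58, Σq² = 4697.53, Σpq = 6292.41
nΣpq − ΣpΣq = 44046.87 − 39411.84 = 4635.03
nΣp² − (Σp)² = 65342.06 − 62300.16 = 3041.9; nΣq² − (Σq)² = 32882.71 − 24932.41 = 7950.3
r = 4635.03 / √(3041.9 × 7950.3) = 4635.03 / 4917.7248 ≈ 0.9425

0.9425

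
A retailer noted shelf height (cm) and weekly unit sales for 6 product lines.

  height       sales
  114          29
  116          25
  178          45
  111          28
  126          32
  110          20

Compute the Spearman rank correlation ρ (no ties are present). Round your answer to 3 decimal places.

Rank height: 3, 4, 6, 2, 5, 1
Rank sales: 4, 2, 6, 3, 5, 1
d = rank(height) − rank(sales): -1, 2, 0, -1, 0, 0; Σd² = 6
ρ = 1 − 6Σd² / [n(n²−1)] = 1 − 6×6 / (6×35) = 1 − 36/210 ≈ 0.829

0.829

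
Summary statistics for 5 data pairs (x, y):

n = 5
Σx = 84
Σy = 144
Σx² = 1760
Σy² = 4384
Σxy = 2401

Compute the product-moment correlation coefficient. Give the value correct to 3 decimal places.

r = (nΣxy − ΣxΣy) / √[(nΣx² − (Σx)²)(nΣy² − (Σy)²)]
Numerator: 5×2401 − 84×144 = -91
Denominator: √[(8800 − 7056)(21920 − 20736)] = √[1744 × 1184] = 1436.9746
r = -91 / 1436.9746 ≈ -0.063

-0.063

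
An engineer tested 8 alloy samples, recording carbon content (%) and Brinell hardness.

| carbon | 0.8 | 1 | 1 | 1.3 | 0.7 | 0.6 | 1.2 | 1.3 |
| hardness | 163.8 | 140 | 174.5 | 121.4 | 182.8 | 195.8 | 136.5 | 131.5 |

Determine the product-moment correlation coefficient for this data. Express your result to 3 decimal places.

-0.923

n = 8, Σx = 7.9, Σy = 1246.3, Σx² = 8.31, Σy² = 199296.63, Σxy = 1183.55
nΣxy − ΣxΣy = 9468.4 − 9845.77 = -377.37
nΣx² − (Σx)² = 66.48 − 62.41 = 4.07; nΣy² − (Σy)² = 1594373.04 − 1553263.69 = 41109.35
r = -377.37 / √(4.07 × 41109.35) = -377.37 / 409.0416 ≈ -0.923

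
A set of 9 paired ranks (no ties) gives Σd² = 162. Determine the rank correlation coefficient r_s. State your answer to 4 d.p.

ρ = 1 − 6Σd² / [n(n²−1)] = 1 − 6×162 / (9×80)
  = 1 − 972/720 = 1 − 1.35000 ≈ -0.3500

-0.3500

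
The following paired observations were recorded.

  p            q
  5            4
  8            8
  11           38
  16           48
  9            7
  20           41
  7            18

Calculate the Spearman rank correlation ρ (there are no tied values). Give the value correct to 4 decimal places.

Rank p: 1, 3, 5, 6, 4, 7, 2
Rank q: 1, 3, 5, 7, 2, 6, 4
d = rank(p) − rank(q): 0, 0, 0, -1, 2, 1, -2; Σd² = 10
ρ = 1 − 6Σd² / [n(n²−1)] = 1 − 6×10 / (7×48) = 1 − 60/336 ≈ 0.8214

0.8214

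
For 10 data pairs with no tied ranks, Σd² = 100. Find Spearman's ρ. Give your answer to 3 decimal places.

ρ = 1 − 6Σd² / [n(n²−1)] = 1 − 6×100 / (10×99)
  = 1 − 600/990 = 1 − 0.6061 ≈ 0.394

0.394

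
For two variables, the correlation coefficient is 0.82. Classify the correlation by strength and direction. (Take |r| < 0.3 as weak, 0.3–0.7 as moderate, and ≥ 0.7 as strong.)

r = 0.82 > 0 so the relationship is positive.
|r| = 0.82, which falls in the strong range.

strong positive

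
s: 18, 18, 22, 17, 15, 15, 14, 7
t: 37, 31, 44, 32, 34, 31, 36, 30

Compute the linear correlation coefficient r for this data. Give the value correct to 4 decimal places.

n = 8, Σs = 126, Σt = 275, Σs² = 2116, Σt² = 9603, Σst = 4425
nΣst − ΣsΣt = 35400 − 34650 = 750
nΣs² − (Σs)² = 16928 − 15876 = 1052; nΣt² − (Σt)² = 76824 − 75625 = 1199
r = 750 / √(1052 × 1199) = 750 / 1123.0975 ≈ 0.6678

0.6678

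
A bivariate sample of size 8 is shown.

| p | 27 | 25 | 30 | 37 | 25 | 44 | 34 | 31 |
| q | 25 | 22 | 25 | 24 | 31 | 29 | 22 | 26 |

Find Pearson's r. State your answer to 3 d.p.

n = 8, Σp = 253, Σq = 204, Σp² = 8301, Σq² = 5272, Σpq = 6468
nΣpq − ΣpΣq = 51744 − 51612 = 132
nΣp² − (Σp)² = 66408 − 64009 = 2399; nΣq² − (Σq)² = 42176 − 41616 = 560
r = 132 / √(2399 × 560) = 132 / 1159.0686 ≈ 0.114

0.114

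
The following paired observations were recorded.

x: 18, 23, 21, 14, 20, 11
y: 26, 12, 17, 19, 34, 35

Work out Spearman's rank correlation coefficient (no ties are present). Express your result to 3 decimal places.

Rank x: 3, 6, 5, 2, 4, 1
Rank y: 4, 1, 2, 3, 5, 6
d = rank(x) − rank(y): -1, 5, 3, -1, -1, -5; Σd² = 62
ρ = 1 − 6Σd² / [n(n²−1)] = 1 − 6×62 / (6×35) = 1 − 372/210 ≈ -0.771

-0.771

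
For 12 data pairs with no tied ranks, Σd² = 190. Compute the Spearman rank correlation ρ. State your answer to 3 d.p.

ρ = 1 − 6Σd² / [n(n²−1)] = 1 − 6×190 / (12×143)
  = 1 − 1140/1716 = 1 − 0.6643 ≈ 0.336

0.336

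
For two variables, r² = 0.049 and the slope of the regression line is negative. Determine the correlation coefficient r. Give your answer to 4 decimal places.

|r| = √0.049 = 0.2214
The association is negative, so r = −0.2214.

-0.2214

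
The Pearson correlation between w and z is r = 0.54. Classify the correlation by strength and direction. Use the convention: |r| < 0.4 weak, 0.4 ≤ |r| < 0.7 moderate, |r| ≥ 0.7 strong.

moderate positive

r = 0.54 > 0 so the relationship is positive.
|r| = 0.54, which falls in the moderate range.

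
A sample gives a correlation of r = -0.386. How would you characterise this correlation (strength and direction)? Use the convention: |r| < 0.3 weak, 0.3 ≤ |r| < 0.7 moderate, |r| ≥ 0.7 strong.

r = -0.386 < 0 so the relationship is negative.
|r| = 0.386, which falls in the moderate range.

moderate negative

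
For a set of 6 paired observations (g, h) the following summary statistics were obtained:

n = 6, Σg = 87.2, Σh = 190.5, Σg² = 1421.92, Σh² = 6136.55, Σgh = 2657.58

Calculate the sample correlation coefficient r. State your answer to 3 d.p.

-0.951

r = (nΣgh − ΣgΣh) / √[(nΣg² − (Σg)²)(nΣh² − (Σh)²)]
Numerator: 6×2657.58 − 87.2×190.5 = -666.12
Denominator: √[(8531.52 − 7603.84)(36819.3 − 36290.25)] = √[927.68 × 529.05] = 700.5634
r = -666.12 / 700.5634 ≈ -0.951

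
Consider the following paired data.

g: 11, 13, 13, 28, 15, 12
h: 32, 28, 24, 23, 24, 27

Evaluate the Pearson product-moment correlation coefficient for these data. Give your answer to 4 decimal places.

-0.6205

n = 6, Σg = 92, Σh = 158, Σg² = 1612, Σh² = 4218, Σgh = 2356
nΣgh − ΣgΣh = 14136 − 14536 = -400
nΣg² − (Σg)² = 9672 − 8464 = 1208; nΣh² − (Σh)² = 25308 − 24964 = 344
r = -400 / √(1208 × 344) = -400 / 644.6332 ≈ -0.6205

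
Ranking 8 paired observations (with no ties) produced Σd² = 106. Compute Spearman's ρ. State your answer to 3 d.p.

ρ = 1 − 6Σd² / [n(n²−1)] = 1 − 6×106 / (8×63)
  = 1 − 636/504 = 1 − 1.2619 ≈ -0.262

-0.262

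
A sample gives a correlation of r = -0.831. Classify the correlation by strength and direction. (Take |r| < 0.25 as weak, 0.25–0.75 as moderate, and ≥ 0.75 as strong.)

r = -0.831 < 0 so the relationship is negative.
|r| = 0.831, which falls in the strong range.

strong negative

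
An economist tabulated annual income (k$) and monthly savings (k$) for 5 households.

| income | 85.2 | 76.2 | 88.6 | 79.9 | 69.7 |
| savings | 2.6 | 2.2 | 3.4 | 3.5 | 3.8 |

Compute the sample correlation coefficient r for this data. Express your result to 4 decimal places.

-0.1928

n = 5, Σx = 399.6, Σy = 15.5, Σx² = 32157.54, Σy² = 49.85, Σxy = 1234.91
nΣxy − ΣxΣy = 6174.55 − 6193.8 = -19.25
nΣx² − (Σx)² = 160787.7 − 159680.16 = 1107.54; nΣy² − (Σy)² = 249.25 − 240.25 = 9
r = -19.25 / √(1107.54 × 9) = -19.25 / 99.8392 ≈ -0.1928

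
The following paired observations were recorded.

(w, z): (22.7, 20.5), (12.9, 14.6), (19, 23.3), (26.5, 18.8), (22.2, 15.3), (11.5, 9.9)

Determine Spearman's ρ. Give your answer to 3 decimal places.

0.600

Rank w: 5, 2, 3, 6, 4, 1
Rank z: 5, 2, 6, 4, 3, 1
d = rank(w) − rank(z): 0, 0, -3, 2, 1, 0; Σd² = 14
ρ = 1 − 6Σd² / [n(n²−1)] = 1 − 6×14 / (6×35) = 1 − 84/210 ≈ 0.600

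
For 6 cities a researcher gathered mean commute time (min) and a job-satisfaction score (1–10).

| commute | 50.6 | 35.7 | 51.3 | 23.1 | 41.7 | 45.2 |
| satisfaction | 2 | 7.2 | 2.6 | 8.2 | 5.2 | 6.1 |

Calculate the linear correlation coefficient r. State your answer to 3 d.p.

-0.895

n = 6, Σx = 247.6, Σy = 31.3, Σx² = 10782.08, Σy² = 194.09, Σxy = 1173.6
nΣxy − ΣxΣy = 7041.6 − 7749.88 = -708.28
nΣx² − (Σx)² = 64692.48 − 61305.76 = 3386.72; nΣy² − (Σy)² = 1164.54 − 979.69 = 184.85
r = -708.28 / √(3386.72 × 184.85) = -708.28 / 791.2239 ≈ -0.895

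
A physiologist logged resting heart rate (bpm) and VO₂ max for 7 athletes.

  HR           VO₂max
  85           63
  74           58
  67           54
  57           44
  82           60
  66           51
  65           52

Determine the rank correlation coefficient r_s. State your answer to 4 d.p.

Rank HR: 7, 5, 4, 1, 6, 3, 2
Rank VO₂max: 7, 5, 4, 1, 6, 2, 3
d = rank(HR) − rank(VO₂max): 0, 0, 0, 0, 0, 1, -1; Σd² = 2
ρ = 1 − 6Σd² / [n(n²−1)] = 1 − 6×2 / (7×48) = 1 − 12/336 ≈ 0.9643

0.9643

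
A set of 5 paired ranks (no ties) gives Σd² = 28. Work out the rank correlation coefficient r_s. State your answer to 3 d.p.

ρ = 1 − 6Σd² / [n(n²−1)] = 1 − 6×28 / (5×24)
  = 1 − 168/120 = 1 − 1.4000 ≈ -0.400

-0.400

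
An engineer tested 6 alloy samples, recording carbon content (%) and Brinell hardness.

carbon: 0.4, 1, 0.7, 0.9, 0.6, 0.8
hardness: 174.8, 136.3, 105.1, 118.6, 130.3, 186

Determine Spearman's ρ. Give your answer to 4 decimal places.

Rank carbon: 1, 6, 3, 5, 2, 4
Rank hardness: 5, 4, 1, 2, 3, 6
d = rank(carbon) − rank(hardness): -4, 2, 2, 3, -1, -2; Σd² = 38
ρ = 1 − 6Σd² / [n(n²−1)] = 1 − 6×38 / (6×35) = 1 − 228/210 ≈ -0.0857

-0.0857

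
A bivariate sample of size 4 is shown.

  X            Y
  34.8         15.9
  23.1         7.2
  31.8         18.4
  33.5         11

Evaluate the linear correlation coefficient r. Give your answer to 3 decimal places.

0.710

n = 4, ΣX = 123.2, ΣY = 52.5, ΣX² = 3878.14, ΣY² = 764.21, ΣXY = 1673.26
nΣXY − ΣXΣY = 6693.04 − 6468 = 225.04
nΣX² − (ΣX)² = 15512.56 − 15178.24 = 334.32; nΣY² − (ΣY)² = 3056.84 − 2756.25 = 300.59
r = 225.04 / √(334.32 × 300.59) = 225.04 / 317.0067 ≈ 0.710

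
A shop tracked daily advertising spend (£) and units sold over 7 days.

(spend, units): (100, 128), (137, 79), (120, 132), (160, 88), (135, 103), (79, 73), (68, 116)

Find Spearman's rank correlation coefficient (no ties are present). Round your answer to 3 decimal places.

Rank spend: 3, 6, 4, 7, 5, 2, 1
Rank units: 6, 2, 7, 3, 4, 1, 5
d = rank(spend) − rank(units): -3, 4, -3, 4, 1, 1, -4; Σd² = 68
ρ = 1 − 6Σd² / [n(n²−1)] = 1 − 6×68 / (7×48) = 1 − 408/336 ≈ -0.214

-0.214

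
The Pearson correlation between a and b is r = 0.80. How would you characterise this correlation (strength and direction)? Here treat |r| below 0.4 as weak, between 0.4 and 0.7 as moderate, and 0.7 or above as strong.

strong positive

r = 0.80 > 0 so the relationship is positive.
|r| = 0.80, which falls in the strong range.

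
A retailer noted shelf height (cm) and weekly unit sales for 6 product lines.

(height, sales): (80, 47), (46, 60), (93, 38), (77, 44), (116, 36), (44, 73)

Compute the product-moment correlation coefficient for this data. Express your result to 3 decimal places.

n = 6, Σx = 456, Σy = 298, Σx² = 38486, Σy² = 15814, Σxy = 20830
nΣxy − ΣxΣy = 124980 − 135888 = -10908
nΣx² − (Σx)² = 230916 − 207936 = 22980; nΣy² − (Σy)² = 94884 − 88804 = 6080
r = -10908 / √(22980 × 6080) = -10908 / 11820.2538 ≈ -0.923

-0.923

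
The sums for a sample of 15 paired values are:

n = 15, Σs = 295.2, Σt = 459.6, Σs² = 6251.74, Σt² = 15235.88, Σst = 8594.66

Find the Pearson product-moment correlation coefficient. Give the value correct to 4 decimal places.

r = (nΣst − ΣsΣt) / √[(nΣs² − (Σs)²)(nΣt² − (Σt)²)]
Numerator: 15×8594.66 − 295.2×459.6 = -6754.02
Denominator: √[(93776.1 − 87143.04)(228538.2 − 211232.16)] = √[6633.06 × 17306.04] = 10714.1029
r = -6754.02 / 10714.1029 ≈ -0.6304

-0.6304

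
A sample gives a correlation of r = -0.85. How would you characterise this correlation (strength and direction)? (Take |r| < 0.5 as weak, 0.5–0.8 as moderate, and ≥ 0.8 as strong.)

strong negative

r = -0.85 < 0 so the relationship is negative.
|r| = 0.85, which falls in the strong range.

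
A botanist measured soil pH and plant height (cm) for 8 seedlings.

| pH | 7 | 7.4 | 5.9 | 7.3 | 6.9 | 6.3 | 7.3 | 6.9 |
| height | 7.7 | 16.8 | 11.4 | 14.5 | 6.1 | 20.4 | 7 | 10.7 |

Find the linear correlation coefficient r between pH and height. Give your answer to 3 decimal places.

-0.188

n = 8, Σx = 55, Σy = 94.6, Σx² = 380.06, Σy² = 1298.6, Σxy = 646.87
nΣxy − ΣxΣy = 5174.96 − 5203 = -28.04
nΣx² − (Σx)² = 3040.48 − 3025 = 15.48; nΣy² − (Σy)² = 10388.8 − 8949.16 = 1439.64
r = -28.04 / √(15.48 × 1439.64) = -28.04 / 149.2837 ≈ -0.188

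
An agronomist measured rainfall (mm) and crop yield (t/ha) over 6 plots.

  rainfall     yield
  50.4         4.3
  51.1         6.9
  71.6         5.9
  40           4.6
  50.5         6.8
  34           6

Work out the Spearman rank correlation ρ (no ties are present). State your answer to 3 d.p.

Rank rainfall: 3, 5, 6, 2, 4, 1
Rank yield: 1, 6, 3, 2, 5, 4
d = rank(rainfall) − rank(yield): 2, -1, 3, 0, -1, -3; Σd² = 24
ρ = 1 − 6Σd² / [n(n²−1)] = 1 − 6×24 / (6×35) = 1 − 144/210 ≈ 0.314

0.314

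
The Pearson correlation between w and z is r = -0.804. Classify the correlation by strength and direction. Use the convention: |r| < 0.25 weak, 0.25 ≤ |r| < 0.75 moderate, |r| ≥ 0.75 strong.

strong negative

r = -0.804 < 0 so the relationship is negative.
|r| = 0.804, which falls in the strong range.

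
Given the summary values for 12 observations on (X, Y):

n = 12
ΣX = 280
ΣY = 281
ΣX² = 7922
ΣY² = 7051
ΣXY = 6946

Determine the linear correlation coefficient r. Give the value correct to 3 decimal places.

r = (nΣXY − ΣXΣY) / √[(nΣX² − (ΣX)²)(nΣY² − (ΣY)²)]
Numerator: 12×6946 − 280×281 = 4672
Denominator: √[(95064 − 78400)(84612 − 78961)] = √[16664 × 5651] = 9704.0334
r = 4672 / 9704.0334 ≈ 0.481

0.481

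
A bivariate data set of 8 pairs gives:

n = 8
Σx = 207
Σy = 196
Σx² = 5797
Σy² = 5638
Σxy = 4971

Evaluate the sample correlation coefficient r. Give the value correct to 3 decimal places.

-0.166

r = (nΣxy − ΣxΣy) / √[(nΣx² − (Σx)²)(nΣy² − (Σy)²)]
Numerator: 8×4971 − 207×196 = -804
Denominator: √[(46376 − 42849)(45104 − 38416)] = √[3527 × 6688] = 4856.8072
r = -804 / 4856.8072 ≈ -0.166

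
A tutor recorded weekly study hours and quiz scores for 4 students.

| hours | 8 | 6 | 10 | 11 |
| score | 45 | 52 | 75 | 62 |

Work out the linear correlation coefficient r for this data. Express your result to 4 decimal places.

0.6521

n = 4, Σx = 35, Σy = 234, Σx² = 321, Σy² = 14198, Σxy = 2104
nΣxy − ΣxΣy = 8416 − 8190 = 226
nΣx² − (Σx)² = 1284 − 1225 = 59; nΣy² − (Σy)² = 56792 − 54756 = 2036
r = 226 / √(59 × 2036) = 226 / 346.5891 ≈ 0.6521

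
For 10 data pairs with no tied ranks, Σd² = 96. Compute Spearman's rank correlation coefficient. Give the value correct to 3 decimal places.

ρ = 1 − 6Σd² / [n(n²−1)] = 1 − 6×96 / (10×99)
  = 1 − 576/990 = 1 − 0.5818 ≈ 0.418

0.418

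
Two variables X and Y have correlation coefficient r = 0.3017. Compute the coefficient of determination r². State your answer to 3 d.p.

0.091

r² = (0.3017)² = 0.091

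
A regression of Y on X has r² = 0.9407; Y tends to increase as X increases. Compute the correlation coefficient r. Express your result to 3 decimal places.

|r| = √0.9407 = 0.970
The association is positive, so r = 0.970.

0.970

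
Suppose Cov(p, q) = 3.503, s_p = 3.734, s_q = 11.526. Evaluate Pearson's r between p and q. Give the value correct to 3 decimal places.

r = Cov(p,q) / (s_p · s_q) = 3.503 / (3.734 × 11.526)
  = 3.503 / 43.0381 ≈ 0.081

0.081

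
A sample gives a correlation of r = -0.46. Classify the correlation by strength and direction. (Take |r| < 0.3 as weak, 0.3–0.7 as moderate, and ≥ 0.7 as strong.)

r = -0.46 < 0 so the relationship is negative.
|r| = 0.46, which falls in the moderate range.

moderate negative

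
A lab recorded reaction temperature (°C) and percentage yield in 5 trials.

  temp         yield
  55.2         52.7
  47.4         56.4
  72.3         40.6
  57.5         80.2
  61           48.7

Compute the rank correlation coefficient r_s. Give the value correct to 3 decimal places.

-0.700

Rank temp: 2, 1, 5, 3, 4
Rank yield: 3, 4, 1, 5, 2
d = rank(temp) − rank(yield): -1, -3, 4, -2, 2; Σd² = 34
ρ = 1 − 6Σd² / [n(n²−1)] = 1 − 6×34 / (5×24) = 1 − 204/120 ≈ -0.700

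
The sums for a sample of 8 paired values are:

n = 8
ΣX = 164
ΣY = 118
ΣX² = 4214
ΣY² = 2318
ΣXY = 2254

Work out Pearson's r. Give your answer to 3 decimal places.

-0.235

r = (nΣXY − ΣXΣY) / √[(nΣX² − (ΣX)²)(nΣY² − (ΣY)²)]
Numerator: 8×2254 − 164×118 = -1320
Denominator: √[(33712 − 26896)(18544 − 13924)] = √[6816 × 4620] = 5611.5880
r = -1320 / 5611.5880 ≈ -0.235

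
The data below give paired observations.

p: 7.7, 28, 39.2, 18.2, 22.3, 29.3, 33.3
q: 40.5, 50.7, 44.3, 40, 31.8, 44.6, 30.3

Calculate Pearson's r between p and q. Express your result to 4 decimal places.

0.0994

n = 7, Σp = 178, Σq = 282.2, Σp² = 5175.84, Σq² = 11691.72, Σpq = 7220.92
nΣpq − ΣpΣq = 50546.44 − 50231.6 = 314.84
nΣp² − (Σp)² = 36230.88 − 31684 = 4546.88; nΣq² − (Σq)² = 81842.04 − 79636.84 = 2205.2
r = 314.84 / √(4546.88 × 2205.2) = 314.84 / 3166.5091 ≈ 0.0994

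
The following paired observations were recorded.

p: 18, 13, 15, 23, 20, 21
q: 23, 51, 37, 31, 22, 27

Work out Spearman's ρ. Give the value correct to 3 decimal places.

Rank p: 3, 1, 2, 6, 4, 5
Rank q: 2, 6, 5, 4, 1, 3
d = rank(p) − rank(q): 1, -5, -3, 2, 3, 2; Σd² = 52
ρ = 1 − 6Σd² / [n(n²−1)] = 1 − 6×52 / (6×35) = 1 − 312/210 ≈ -0.486

-0.486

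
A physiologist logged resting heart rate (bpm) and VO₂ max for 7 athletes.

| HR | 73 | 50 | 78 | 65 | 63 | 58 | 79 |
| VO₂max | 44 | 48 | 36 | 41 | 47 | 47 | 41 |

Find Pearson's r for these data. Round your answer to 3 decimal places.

n = 7, Σx = 466, Σy = 304, Σx² = 31712, Σy² = 13316, Σxy = 20011
nΣxy − ΣxΣy = 140077 − 141664 = -1587
nΣx² − (Σx)² = 221984 − 217156 = 4828; nΣy² − (Σy)² = 93212 − 92416 = 796
r = -1587 / √(4828 × 796) = -1587 / 1960.3796 ≈ -0.810

-0.810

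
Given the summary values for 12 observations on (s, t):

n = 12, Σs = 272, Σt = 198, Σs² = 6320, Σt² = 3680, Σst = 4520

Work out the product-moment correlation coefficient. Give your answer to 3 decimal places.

r = (nΣst − ΣsΣt) / √[(nΣs² − (Σs)²)(nΣt² − (Σt)²)]
Numerator: 12×4520 − 272×198 = 384
Denominator: √[(75840 − 73984)(44160 − 39204)] = √[1856 × 4956] = 3032.8759
r = 384 / 3032.8759 ≈ 0.127

0.127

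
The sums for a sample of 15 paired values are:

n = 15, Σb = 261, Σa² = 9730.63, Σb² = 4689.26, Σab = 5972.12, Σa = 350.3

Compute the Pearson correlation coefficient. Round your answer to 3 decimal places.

-0.257

r = (nΣab − ΣaΣb) / √[(nΣa² − (Σa)²)(nΣb² − (Σb)²)]
Numerator: 15×5972.12 − 350.3×261 = -1846.5
Denominator: √[(145959.45 − 122710.09)(70338.9 − 68121)] = √[23249.36 × 2217.9] = 7180.8604
r = -1846.5 / 7180.8604 ≈ -0.257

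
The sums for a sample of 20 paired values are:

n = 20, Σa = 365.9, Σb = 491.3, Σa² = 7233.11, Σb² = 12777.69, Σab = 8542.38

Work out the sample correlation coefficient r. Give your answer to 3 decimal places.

-0.721

r = (nΣab − ΣaΣb) / √[(nΣa² − (Σa)²)(nΣb² − (Σb)²)]
Numerator: 20×8542.38 − 365.9×491.3 = -8919.07
Denominator: √[(144662.2 − 133882.81)(255553.8 − 241375.69)] = √[10779.39 × 14178.11] = 12362.4988
r = -8919.07 / 12362.4988 ≈ -0.721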